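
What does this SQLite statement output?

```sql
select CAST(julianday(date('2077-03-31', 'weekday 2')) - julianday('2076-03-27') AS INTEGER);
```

375

`weekday 2` advances to the next Tuesday; 2077-03-31 is a Wednesday, so it moves forward to 2077-04-06.
4 days remain in March 2076 after the 27th (31 − 27).
Full months from April 2076 through March 2077 contribute their day counts.
Then 6 days into April 2077.
Total: 4 + 30 + 31 + 30 + 31 + 31 + 30 + 31 + 30 + 31 + 31 + 28 + 31 + 6 = 375.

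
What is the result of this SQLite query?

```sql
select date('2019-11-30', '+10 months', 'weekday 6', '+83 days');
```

2020-12-25

Adding +10 months to 2019-11-30 gives 2020-09-30.
`weekday 6` advances to the next Saturday; 2020-09-30 is a Wednesday, so it moves forward to 2020-10-03.
Applying '+83 days' to 2020-10-03: counting 83 days forward gives 2020-12-25.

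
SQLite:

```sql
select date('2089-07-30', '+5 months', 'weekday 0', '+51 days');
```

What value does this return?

2090-02-21

Adding +5 months to 2089-07-30 gives 2089-12-30.
`weekday 0` advances to the next Sunday; 2089-12-30 is a Friday, so it moves forward to 2090-01-01.
Applying '+51 days' to 2090-01-01: counting 51 days forward gives 2090-02-21.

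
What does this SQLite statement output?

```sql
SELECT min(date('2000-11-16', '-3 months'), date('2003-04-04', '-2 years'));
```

2000-08-16

date('2000-11-16', '-3 months') → 2000-08-16.
date('2003-04-04', '-2 years') → 2001-04-04.
Earlier of the two is 2000-08-16.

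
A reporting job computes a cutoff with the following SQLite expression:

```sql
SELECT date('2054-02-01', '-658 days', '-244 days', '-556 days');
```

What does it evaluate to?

2050-02-04

Applying '-658 days' to 2054-02-01: counting 658 days back gives 2052-04-14.
Applying '-244 days' to 2052-04-14: counting 244 days back gives 2051-08-14.
Applying '-556 days' to 2051-08-14: counting 556 days back gives 2050-02-04.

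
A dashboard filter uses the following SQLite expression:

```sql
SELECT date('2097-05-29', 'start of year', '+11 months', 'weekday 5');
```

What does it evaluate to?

`start of year` rewinds 2097-05-29 to 2097-01-01.
Adding +11 months to 2097-01-01 gives 2097-12-01.
`weekday 5` advances to the next Friday; 2097-12-01 is a Sunday, so it moves forward to 2097-12-06.

2097-12-06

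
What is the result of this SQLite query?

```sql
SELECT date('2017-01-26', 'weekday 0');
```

`weekday 0` advances to the next Sunday; 2017-01-26 is a Thursday, so it moves forward to 2017-01-29.

2017-01-29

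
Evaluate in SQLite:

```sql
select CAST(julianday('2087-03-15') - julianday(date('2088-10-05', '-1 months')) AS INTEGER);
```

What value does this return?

Adding -1 month to 2088-10-05 gives 2088-09-05.
16 days remain in March 2087 after the 15th (31 − 15).
Full months from April 2087 through August 2088 contribute their day counts.
Then 5 days into September 2088.
Total: 16 + 30 + 31 + 30 + 31 + 31 + 30 + 31 + 30 + 31 + 31 + 29 + 31 + 30 + 31 + 30 + 31 + 31 + 5 = 540.
The subtraction is earlier − later, so the result is −540 → -540.

-540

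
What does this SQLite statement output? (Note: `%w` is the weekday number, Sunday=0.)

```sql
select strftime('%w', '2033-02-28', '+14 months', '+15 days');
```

6

First apply '+14 months', '+15 days': 2033-02-28 → 2034-05-13.
2034-05-13 is a Saturday; with Sunday=0 that is 6.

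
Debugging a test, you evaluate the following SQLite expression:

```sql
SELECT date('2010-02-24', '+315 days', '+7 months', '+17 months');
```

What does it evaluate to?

Applying '+315 days' to 2010-02-24: counting 315 days forward gives 2011-01-05.
Adding +7 months to 2011-01-05 gives 2011-08-05.
Adding +17 months to 2011-08-05 gives 2013-01-05.

2013-01-05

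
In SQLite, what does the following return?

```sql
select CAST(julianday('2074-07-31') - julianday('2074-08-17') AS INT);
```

-17

0 days remain in July 2074 after the 31st (31 − 31).
Then 17 days into August 2074.
Total: 0 + 17 = 17.
The subtraction is earlier − later, so the result is −17 → -17.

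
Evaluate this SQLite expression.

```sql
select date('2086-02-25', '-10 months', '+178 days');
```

Adding -10 months to 2086-02-25 gives 2085-04-25.
Applying '+178 days' to 2085-04-25: counting 178 days forward gives 2085-10-20.

2085-10-20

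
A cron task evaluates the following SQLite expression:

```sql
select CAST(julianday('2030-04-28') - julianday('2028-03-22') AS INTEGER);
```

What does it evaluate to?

9 days remain in March 2028 after the 22nd (31 − 22).
Full months from April 2028 through March 2030 contribute their day counts.
Then 28 days into April 2030.
Total: 9 + 30 + 31 + 30 + 31 + 31 + 30 + 31 + 30 + 31 + 31 + 28 + 31 + 30 + 31 + 30 + 31 + 31 + 30 + 31 + 30 + 31 + 31 + 28 + 31 + 28 = 767.

767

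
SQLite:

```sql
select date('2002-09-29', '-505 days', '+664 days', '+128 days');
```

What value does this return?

2003-07-13

Applying '-505 days' to 2002-09-29: counting 505 days back gives 2001-05-12.
Applying '+664 days' to 2001-05-12: counting 664 days forward gives 2003-03-07.
Applying '+128 days' to 2003-03-07: counting 128 days forward gives 2003-07-13.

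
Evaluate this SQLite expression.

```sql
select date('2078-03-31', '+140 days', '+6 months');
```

Applying '+140 days' to 2078-03-31: counting 140 days forward gives 2078-08-18.
Adding +6 months to 2078-08-18 gives 2079-02-18.

2079-02-18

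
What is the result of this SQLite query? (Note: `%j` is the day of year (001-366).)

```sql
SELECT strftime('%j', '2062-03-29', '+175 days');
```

263

First apply '+175 days': 2062-03-29 → 2062-09-20.
Day-of-year for 2062-09-20: days since 2062-01-01 inclusive = 263, zero-padded to 263.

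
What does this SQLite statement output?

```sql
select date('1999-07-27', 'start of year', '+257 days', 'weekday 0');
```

`start of year` rewinds 1999-07-27 to 1999-01-01.
Applying '+257 days' to 1999-01-01: counting 257 days forward gives 1999-09-15.
`weekday 0` advances to the next Sunday; 1999-09-15 is a Wednesday, so it moves forward to 1999-09-19.

1999-09-19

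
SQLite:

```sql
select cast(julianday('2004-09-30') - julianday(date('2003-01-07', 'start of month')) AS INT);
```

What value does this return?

`start of month` rewinds 2003-01-07 to 2003-01-01.
30 days remain in January 2003 after the 1st (31 − 1).
Full months from February 2003 through August 2004 contribute their day counts.
Then 30 days into September 2004.
Total: 30 + 28 + 31 + 30 + 31 + 30 + 31 + 31 + 30 + 31 + 30 + 31 + 31 + 29 + 31 + 30 + 31 + 30 + 31 + 31 + 30 = 638.

638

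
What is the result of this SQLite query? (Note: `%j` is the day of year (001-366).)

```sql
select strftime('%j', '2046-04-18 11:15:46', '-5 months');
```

322

First apply '-5 months': 2046-04-18 11:15:46 → 2045-11-18 11:15:46.
Day-of-year for 2045-11-18: days since 2045-01-01 inclusive = 322, zero-padded to 322.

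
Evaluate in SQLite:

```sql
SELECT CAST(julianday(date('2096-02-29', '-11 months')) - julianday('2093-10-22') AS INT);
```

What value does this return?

523

Adding -11 months to 2096-02-29 gives 2095-03-29.
9 days remain in October 2093 after the 22nd (31 − 22).
Full months from November 2093 through February 2095 contribute their day counts.
Then 29 days into March 2095.
Total: 9 + 30 + 31 + 31 + 28 + 31 + 30 + 31 + 30 + 31 + 31 + 30 + 31 + 30 + 31 + 31 + 28 + 29 = 523.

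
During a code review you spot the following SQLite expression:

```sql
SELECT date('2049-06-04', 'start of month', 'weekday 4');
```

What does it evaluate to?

2049-06-03

`start of month` rewinds 2049-06-04 to 2049-06-01.
`weekday 4` advances to the next Thursday; 2049-06-01 is a Tuesday, so it moves forward to 2049-06-03.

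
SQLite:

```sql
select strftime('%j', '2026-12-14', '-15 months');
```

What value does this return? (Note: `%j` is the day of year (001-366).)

257

First apply '-15 months': 2026-12-14 → 2025-09-14.
Day-of-year for 2025-09-14: days since 2025-01-01 inclusive = 257, zero-padded to 257.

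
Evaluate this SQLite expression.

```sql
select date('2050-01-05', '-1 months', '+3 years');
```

Adding -1 month to 2050-01-05 gives 2049-12-05.
Adding +3 years to 2049-12-05 gives 2052-12-05.

2052-12-05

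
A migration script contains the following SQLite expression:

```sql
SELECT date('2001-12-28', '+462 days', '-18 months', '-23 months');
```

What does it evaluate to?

1999-11-04

Applying '+462 days' to 2001-12-28: counting 462 days forward gives 2003-04-04.
Adding -18 months to 2003-04-04 gives 2001-10-04.
Adding -23 months to 2001-10-04 gives 1999-11-04.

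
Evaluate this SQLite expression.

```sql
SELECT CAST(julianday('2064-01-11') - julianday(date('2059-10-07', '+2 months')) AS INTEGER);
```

Adding +2 months to 2059-10-07 gives 2059-12-07.
24 days remain in December 2059 after the 7th (31 − 7).
Full months from January 2060 through December 2063 contribute their day counts.
Then 11 days into January 2064.
Total: 24 + 31 + 29 + 31 + 30 + 31 + 30 + 31 + 31 + 30 + 31 + 30 + 31 + 31 + 28 + 31 + 30 + 31 + 30 + 31 + 31 + 30 + 31 + 30 + 31 + 31 + 28 + 31 + 30 + 31 + 30 + 31 + 31 + 30 + 31 + 30 + 31 + 31 + 28 + 31 + 30 + 31 + 30 + 31 + 31 + 30 + 31 + 30 + 31 + 11 = 1496.

1496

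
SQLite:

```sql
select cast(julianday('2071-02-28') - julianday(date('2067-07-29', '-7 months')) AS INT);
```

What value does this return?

1522

Adding -7 months to 2067-07-29 gives 2066-12-29.
2 days remain in December 2066 after the 29th (31 − 29).
Full months from January 2067 through January 2071 contribute their day counts.
Then 28 days into February 2071.
Total: 2 + 31 + 28 + 31 + 30 + 31 + 30 + 31 + 31 + 30 + 31 + 30 + 31 + 31 + 29 + 31 + 30 + 31 + 30 + 31 + 31 + 30 + 31 + 30 + 31 + 31 + 28 + 31 + 30 + 31 + 30 + 31 + 31 + 30 + 31 + 30 + 31 + 31 + 28 + 31 + 30 + 31 + 30 + 31 + 31 + 30 + 31 + 30 + 31 + 31 + 28 = 1522.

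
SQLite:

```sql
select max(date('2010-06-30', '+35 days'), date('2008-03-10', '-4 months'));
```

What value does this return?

date('2010-06-30', '+35 days') → 2010-08-04.
date('2008-03-10', '-4 months') → 2007-11-10.
Later of the two is 2010-08-04.

2010-08-04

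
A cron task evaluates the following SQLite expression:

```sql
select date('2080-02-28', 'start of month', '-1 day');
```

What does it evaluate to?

2080-01-31

`start of month` rewinds 2080-02-28 to 2080-02-01.
Going back 1 day from 2080-02-01 reaches 2080-01-31 (last day of January, 31 days).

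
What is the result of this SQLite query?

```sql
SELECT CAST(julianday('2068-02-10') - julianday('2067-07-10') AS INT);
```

21 days remain in July 2067 after the 10th (31 − 10).
Full months from August 2067 through January 2068 contribute their day counts.
Then 10 days into February 2068.
Total: 21 + 31 + 30 + 31 + 30 + 31 + 31 + 10 = 215.

215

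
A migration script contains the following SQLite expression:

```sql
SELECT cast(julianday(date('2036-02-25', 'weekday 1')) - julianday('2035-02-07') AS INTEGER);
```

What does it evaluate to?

383

`weekday 1` advances to the next Monday; 2036-02-25 is already a Monday, so it stays at 2036-02-25.
21 days remain in February 2035 after the 7th (28 − 7).
Full months from March 2035 through January 2036 contribute their day counts.
Then 25 days into February 2036.
Total: 21 + 31 + 30 + 31 + 30 + 31 + 31 + 30 + 31 + 30 + 31 + 31 + 25 = 383.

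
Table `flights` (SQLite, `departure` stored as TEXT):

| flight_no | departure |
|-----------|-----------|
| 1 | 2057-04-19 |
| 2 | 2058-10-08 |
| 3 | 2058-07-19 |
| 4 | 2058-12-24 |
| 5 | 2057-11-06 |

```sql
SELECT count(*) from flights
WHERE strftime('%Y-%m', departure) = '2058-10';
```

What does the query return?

Rows with year-month 2058-10: 2058-10-08 → 1.

1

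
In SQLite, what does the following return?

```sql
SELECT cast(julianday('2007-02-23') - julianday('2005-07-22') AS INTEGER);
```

9 days remain in July 2005 after the 22nd (31 − 22).
Full months from August 2005 through January 2007 contribute their day counts.
Then 23 days into February 2007.
Total: 9 + 31 + 30 + 31 + 30 + 31 + 31 + 28 + 31 + 30 + 31 + 30 + 31 + 31 + 30 + 31 + 30 + 31 + 31 + 23 = 581.

581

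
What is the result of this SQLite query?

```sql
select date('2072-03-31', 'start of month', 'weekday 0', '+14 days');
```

2072-03-20

`start of month` rewinds 2072-03-31 to 2072-03-01.
`weekday 0` advances to the next Sunday; 2072-03-01 is a Tuesday, so it moves forward to 2072-03-06.
Advancing 14 more days within March lands on 2072-03-20.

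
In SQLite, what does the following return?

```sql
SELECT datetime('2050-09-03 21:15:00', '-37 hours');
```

-37 hours from 2050-09-03 21:15:00 is 2050-09-02 08:15:00 (crosses midnight).

2050-09-02 08:15:00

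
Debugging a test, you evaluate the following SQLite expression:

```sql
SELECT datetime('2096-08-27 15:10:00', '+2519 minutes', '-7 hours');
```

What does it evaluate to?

2096-08-29 02:09:00

2519 minutes = 41h 59m; +2519 minutes from 2096-08-27 15:10:00 is 2096-08-29 09:09:00 (crosses midnight).
-7 hours from 2096-08-29 09:09:00 is 2096-08-29 02:09:00.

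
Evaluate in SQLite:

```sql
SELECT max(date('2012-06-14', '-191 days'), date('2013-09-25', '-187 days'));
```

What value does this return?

2013-03-22

date('2012-06-14', '-191 days') → 2011-12-06.
date('2013-09-25', '-187 days') → 2013-03-22.
Later of the two is 2013-03-22.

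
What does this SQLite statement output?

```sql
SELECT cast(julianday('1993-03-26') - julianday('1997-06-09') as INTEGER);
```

-1536

5 days remain in March 1993 after the 26th (31 − 26).
Full months from April 1993 through May 1997 contribute their day counts.
Then 9 days into June 1997.
Total: 5 + 30 + 31 + 30 + 31 + 31 + 30 + 31 + 30 + 31 + 31 + 28 + 31 + 30 + 31 + 30 + 31 + 31 + 30 + 31 + 30 + 31 + 31 + 28 + 31 + 30 + 31 + 30 + 31 + 31 + 30 + 31 + 30 + 31 + 31 + 29 + 31 + 30 + 31 + 30 + 31 + 31 + 30 + 31 + 30 + 31 + 31 + 28 + 31 + 30 + 31 + 9 = 1536.
The subtraction is earlier − later, so the result is −1536 → -1536.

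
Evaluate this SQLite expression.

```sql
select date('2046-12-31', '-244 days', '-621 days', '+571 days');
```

2046-03-12

Applying '-244 days' to 2046-12-31: counting 244 days back gives 2046-05-01.
Applying '-621 days' to 2046-05-01: counting 621 days back gives 2044-08-18.
Applying '+571 days' to 2044-08-18: counting 571 days forward gives 2046-03-12.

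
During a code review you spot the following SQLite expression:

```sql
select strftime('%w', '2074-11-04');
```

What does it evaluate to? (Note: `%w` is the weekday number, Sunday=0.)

2074-11-04 is a Sunday; with Sunday=0 that is 0.

0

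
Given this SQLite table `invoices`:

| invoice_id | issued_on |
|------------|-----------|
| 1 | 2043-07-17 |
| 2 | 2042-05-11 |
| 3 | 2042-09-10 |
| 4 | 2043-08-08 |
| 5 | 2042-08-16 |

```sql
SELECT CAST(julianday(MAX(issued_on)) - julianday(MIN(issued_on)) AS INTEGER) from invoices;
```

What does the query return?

MIN = 2042-05-11, MAX = 2043-08-08.
20 days remain in May 2042 after the 11th (31 − 11).
Full months from June 2042 through July 2043 contribute their day counts.
Then 8 days into August 2043.
Total: 20 + 30 + 31 + 31 + 30 + 31 + 30 + 31 + 31 + 28 + 31 + 30 + 31 + 30 + 31 + 8 = 454.

454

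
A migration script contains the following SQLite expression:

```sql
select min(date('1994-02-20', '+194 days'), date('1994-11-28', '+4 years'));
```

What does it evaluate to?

date('1994-02-20', '+194 days') → 1994-09-02.
date('1994-11-28', '+4 years') → 1998-11-28.
Earlier of the two is 1994-09-02.

1994-09-02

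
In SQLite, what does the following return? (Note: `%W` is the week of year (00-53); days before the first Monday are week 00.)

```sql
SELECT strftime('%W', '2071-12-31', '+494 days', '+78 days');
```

First apply '+494 days', '+78 days': 2071-12-31 → 2073-07-25.
2073-07-25 is a Tuesday. SQLite's %W counts Mondays since the year started; the result is 30.

30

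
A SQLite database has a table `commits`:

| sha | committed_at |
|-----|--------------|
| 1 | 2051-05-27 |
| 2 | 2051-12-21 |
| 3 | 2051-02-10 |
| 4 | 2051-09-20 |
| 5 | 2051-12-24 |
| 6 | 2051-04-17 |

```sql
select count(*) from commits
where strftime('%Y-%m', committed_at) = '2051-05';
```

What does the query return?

Rows with year-month 2051-05: 2051-05-27 → 1.

1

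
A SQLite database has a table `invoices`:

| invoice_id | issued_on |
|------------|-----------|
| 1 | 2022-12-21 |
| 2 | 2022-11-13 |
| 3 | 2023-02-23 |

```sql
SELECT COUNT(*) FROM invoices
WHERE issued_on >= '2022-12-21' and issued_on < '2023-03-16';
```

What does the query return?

2

Rows in [2022-12-21, 2023-03-16): 2022-12-21, 2023-02-23 → 2 rows.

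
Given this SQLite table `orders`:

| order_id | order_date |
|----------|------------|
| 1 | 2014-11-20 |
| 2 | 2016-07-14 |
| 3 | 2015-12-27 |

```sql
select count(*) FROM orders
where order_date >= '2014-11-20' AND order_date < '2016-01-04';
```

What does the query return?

Rows in [2014-11-20, 2016-01-04): 2014-11-20, 2015-12-27 → 2 rows.

2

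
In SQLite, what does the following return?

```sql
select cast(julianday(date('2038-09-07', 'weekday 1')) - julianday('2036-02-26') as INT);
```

930

`weekday 1` advances to the next Monday; 2038-09-07 is a Tuesday, so it moves forward to 2038-09-13.
3 days remain in February 2036 after the 26th (29 − 26).
Full months from March 2036 through August 2038 contribute their day counts.
Then 13 days into September 2038.
Total: 3 + 31 + 30 + 31 + 30 + 31 + 31 + 30 + 31 + 30 + 31 + 31 + 28 + 31 + 30 + 31 + 30 + 31 + 31 + 30 + 31 + 30 + 31 + 31 + 28 + 31 + 30 + 31 + 30 + 31 + 31 + 13 = 930.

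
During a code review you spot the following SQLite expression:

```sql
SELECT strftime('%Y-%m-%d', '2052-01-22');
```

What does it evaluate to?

`%Y-%m-%d` extracts the ISO date: 2052-01-22.

2052-01-22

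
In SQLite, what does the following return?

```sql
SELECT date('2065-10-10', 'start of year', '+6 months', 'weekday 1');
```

2065-07-06

`start of year` rewinds 2065-10-10 to 2065-01-01.
Adding +6 months to 2065-01-01 gives 2065-07-01.
`weekday 1` advances to the next Monday; 2065-07-01 is a Wednesday, so it moves forward to 2065-07-06.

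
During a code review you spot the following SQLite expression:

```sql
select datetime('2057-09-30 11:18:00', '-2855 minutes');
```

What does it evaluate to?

2057-09-28 11:43:00

2855 minutes = 47h 35m; -2855 minutes from 2057-09-30 11:18:00 is 2057-09-28 11:43:00 (crosses midnight).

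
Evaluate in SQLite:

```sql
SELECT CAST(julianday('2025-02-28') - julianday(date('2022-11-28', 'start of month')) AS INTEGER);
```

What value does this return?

850

`start of month` rewinds 2022-11-28 to 2022-11-01.
29 days remain in November 2022 after the 1st (30 − 1).
Full months from December 2022 through January 2025 contribute their day counts.
Then 28 days into February 2025.
Total: 29 + 31 + 31 + 28 + 31 + 30 + 31 + 30 + 31 + 31 + 30 + 31 + 30 + 31 + 31 + 29 + 31 + 30 + 31 + 30 + 31 + 31 + 30 + 31 + 30 + 31 + 31 + 28 = 850.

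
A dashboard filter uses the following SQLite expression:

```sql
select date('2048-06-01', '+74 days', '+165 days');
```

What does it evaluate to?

Applying '+74 days' to 2048-06-01: counting 74 days forward gives 2048-08-14.
Applying '+165 days' to 2048-08-14: counting 165 days forward gives 2049-01-26.

2049-01-26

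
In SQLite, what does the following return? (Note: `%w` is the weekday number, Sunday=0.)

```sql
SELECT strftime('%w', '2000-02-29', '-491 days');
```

1

First apply '-491 days': 2000-02-29 → 1998-10-26.
1998-10-26 is a Monday; with Sunday=0 that is 1.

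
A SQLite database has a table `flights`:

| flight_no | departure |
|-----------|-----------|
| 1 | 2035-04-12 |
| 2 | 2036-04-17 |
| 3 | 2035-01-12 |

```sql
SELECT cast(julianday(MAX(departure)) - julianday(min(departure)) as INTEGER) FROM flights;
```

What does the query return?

461

MIN = 2035-01-12, MAX = 2036-04-17.
19 days remain in January 2035 after the 12th (31 − 12).
Full months from February 2035 through March 2036 contribute their day counts.
Then 17 days into April 2036.
Total: 19 + 28 + 31 + 30 + 31 + 30 + 31 + 31 + 30 + 31 + 30 + 31 + 31 + 29 + 31 + 17 = 461.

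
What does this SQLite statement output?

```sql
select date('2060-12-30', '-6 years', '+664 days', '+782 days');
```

Adding -6 years to 2060-12-30 gives 2054-12-30.
Applying '+664 days' to 2054-12-30: counting 664 days forward gives 2056-10-24.
Applying '+782 days' to 2056-10-24: counting 782 days forward gives 2058-12-15.

2058-12-15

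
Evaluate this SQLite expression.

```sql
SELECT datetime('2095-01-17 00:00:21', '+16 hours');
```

+16 hours from 2095-01-17 00:00:21 is 2095-01-17 16:00:21.

2095-01-17 16:00:21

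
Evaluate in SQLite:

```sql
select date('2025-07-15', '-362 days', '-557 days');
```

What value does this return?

2023-01-08

Applying '-362 days' to 2025-07-15: counting 362 days back gives 2024-07-18.
Applying '-557 days' to 2024-07-18: counting 557 days back gives 2023-01-08.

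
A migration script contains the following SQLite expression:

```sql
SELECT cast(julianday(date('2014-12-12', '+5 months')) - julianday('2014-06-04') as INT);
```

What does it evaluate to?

342

Adding +5 months to 2014-12-12 gives 2015-05-12.
26 days remain in June 2014 after the 4th (30 − 4).
Full months from July 2014 through April 2015 contribute their day counts.
Then 12 days into May 2015.
Total: 26 + 31 + 31 + 30 + 31 + 30 + 31 + 31 + 28 + 31 + 30 + 12 = 342.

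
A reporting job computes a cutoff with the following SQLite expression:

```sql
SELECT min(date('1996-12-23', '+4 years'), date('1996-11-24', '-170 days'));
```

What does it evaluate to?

date('1996-12-23', '+4 years') → 2000-12-23.
date('1996-11-24', '-170 days') → 1996-06-07.
Earlier of the two is 1996-06-07.

1996-06-07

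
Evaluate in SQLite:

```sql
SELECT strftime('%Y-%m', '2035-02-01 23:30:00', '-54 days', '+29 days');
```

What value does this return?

First apply '-54 days', '+29 days': 2035-02-01 23:30:00 → 2035-01-07 23:30:00.
`%Y-%m` extracts the year-month: 2035-01.

2035-01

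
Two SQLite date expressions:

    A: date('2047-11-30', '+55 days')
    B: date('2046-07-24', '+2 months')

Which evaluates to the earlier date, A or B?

A = 2048-01-24.
B = 2046-09-24.
B is earlier.

B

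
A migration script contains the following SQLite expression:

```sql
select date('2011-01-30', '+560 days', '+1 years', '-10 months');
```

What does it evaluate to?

2012-10-12

Applying '+560 days' to 2011-01-30: counting 560 days forward gives 2012-08-12.
Adding +1 year to 2012-08-12 gives 2013-08-12.
Adding -10 months to 2013-08-12 gives 2012-10-12.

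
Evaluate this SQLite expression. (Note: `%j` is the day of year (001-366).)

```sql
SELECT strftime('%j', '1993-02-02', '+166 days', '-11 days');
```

First apply '+166 days', '-11 days': 1993-02-02 → 1993-07-07.
Day-of-year for 1993-07-07: days since 1993-01-01 inclusive = 188, zero-padded to 188.

188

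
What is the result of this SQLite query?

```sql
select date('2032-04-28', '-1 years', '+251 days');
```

Adding -1 year to 2032-04-28 gives 2031-04-28.
Applying '+251 days' to 2031-04-28: counting 251 days forward gives 2032-01-04.

2032-01-04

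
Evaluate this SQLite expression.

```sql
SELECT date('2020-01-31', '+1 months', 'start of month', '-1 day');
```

Adding +1 month to 2020-01-31 targets 2020-02-31. February 2020 has only 29 days, so SQLite normalizes the 2-day overflow forward to 2020-03-02.
`start of month` rewinds 2020-03-02 to 2020-03-01.
Going back 1 day from 2020-03-01 reaches 2020-02-29 (last day of February, 29 days).

2020-02-29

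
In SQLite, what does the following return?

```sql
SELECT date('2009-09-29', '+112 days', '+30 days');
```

2010-02-18

Applying '+112 days' to 2009-09-29: counting 112 days forward gives 2010-01-19.
January 2010 has 31 days; 12 remain after the 19th, so 13 days reach 2010-02-01.
Advancing 17 more days within February lands on 2010-02-18.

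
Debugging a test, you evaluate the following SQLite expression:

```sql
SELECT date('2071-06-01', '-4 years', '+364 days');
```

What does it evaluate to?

Adding -4 years to 2071-06-01 gives 2067-06-01.
Applying '+364 days' to 2067-06-01: counting 364 days forward gives 2068-05-30.

2068-05-30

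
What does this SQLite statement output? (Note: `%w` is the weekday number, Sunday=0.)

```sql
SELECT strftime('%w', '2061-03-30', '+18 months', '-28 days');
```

First apply '+18 months', '-28 days': 2061-03-30 → 2062-09-02.
2062-09-02 is a Saturday; with Sunday=0 that is 6.

6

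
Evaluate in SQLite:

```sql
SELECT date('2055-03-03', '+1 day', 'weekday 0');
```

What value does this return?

2055-03-07

Advancing 1 more day within March lands on 2055-03-04.
`weekday 0` advances to the next Sunday; 2055-03-04 is a Thursday, so it moves forward to 2055-03-07.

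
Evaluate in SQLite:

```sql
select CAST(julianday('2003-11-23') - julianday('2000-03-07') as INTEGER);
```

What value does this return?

24 days remain in March 2000 after the 7th (31 − 7).
Full months from April 2000 through October 2003 contribute their day counts.
Then 23 days into November 2003.
Total: 24 + 30 + 31 + 30 + 31 + 31 + 30 + 31 + 30 + 31 + 31 + 28 + 31 + 30 + 31 + 30 + 31 + 31 + 30 + 31 + 30 + 31 + 31 + 28 + 31 + 30 + 31 + 30 + 31 + 31 + 30 + 31 + 30 + 31 + 31 + 28 + 31 + 30 + 31 + 30 + 31 + 31 + 30 + 31 + 23 = 1356.

1356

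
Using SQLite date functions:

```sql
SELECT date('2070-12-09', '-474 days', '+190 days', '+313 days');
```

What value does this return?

Applying '-474 days' to 2070-12-09: counting 474 days back gives 2069-08-22.
Applying '+190 days' to 2069-08-22: counting 190 days forward gives 2070-02-28.
Applying '+313 days' to 2070-02-28: counting 313 days forward gives 2071-01-07.

2071-01-07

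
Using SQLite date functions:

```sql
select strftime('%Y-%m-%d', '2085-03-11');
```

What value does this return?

`%Y-%m-%d` extracts the ISO date: 2085-03-11.

2085-03-11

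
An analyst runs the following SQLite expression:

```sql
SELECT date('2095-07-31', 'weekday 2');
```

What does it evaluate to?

2095-08-02

`weekday 2` advances to the next Tuesday; 2095-07-31 is a Sunday, so it moves forward to 2095-08-02.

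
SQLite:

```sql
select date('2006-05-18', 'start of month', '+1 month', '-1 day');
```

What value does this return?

`start of month` rewinds 2006-05-18 to 2006-05-01.
Adding +1 month to 2006-05-01 gives 2006-06-01.
Going back 1 day from 2006-06-01 reaches 2006-05-31 (last day of May, 31 days).

2006-05-31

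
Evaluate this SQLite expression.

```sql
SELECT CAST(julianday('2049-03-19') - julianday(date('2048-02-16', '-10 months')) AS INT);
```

703

Adding -10 months to 2048-02-16 gives 2047-04-16.
14 days remain in April 2047 after the 16th (30 − 16).
Full months from May 2047 through February 2049 contribute their day counts.
Then 19 days into March 2049.
Total: 14 + 31 + 30 + 31 + 31 + 30 + 31 + 30 + 31 + 31 + 29 + 31 + 30 + 31 + 30 + 31 + 31 + 30 + 31 + 30 + 31 + 31 + 28 + 19 = 703.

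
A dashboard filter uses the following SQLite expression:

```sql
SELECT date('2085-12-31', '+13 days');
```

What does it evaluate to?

2086-01-13

December 2085 has 31 days; 0 remain after the 31st, so 1 days reach 2086-01-01.
Advancing 12 more days within January lands on 2086-01-13.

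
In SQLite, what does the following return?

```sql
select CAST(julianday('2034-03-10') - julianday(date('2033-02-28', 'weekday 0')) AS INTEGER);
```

369

`weekday 0` advances to the next Sunday; 2033-02-28 is a Monday, so it moves forward to 2033-03-06.
25 days remain in March 2033 after the 6th (31 − 6).
Full months from April 2033 through February 2034 contribute their day counts.
Then 10 days into March 2034.
Total: 25 + 30 + 31 + 30 + 31 + 31 + 30 + 31 + 30 + 31 + 31 + 28 + 10 = 369.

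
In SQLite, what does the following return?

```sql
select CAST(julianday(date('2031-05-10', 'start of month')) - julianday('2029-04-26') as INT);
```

735

`start of month` rewinds 2031-05-10 to 2031-05-01.
4 days remain in April 2029 after the 26th (30 − 26).
Full months from May 2029 through April 2031 contribute their day counts.
Then 1 day into May 2031.
Total: 4 + 31 + 30 + 31 + 31 + 30 + 31 + 30 + 31 + 31 + 28 + 31 + 30 + 31 + 30 + 31 + 31 + 30 + 31 + 30 + 31 + 31 + 28 + 31 + 30 + 1 = 735.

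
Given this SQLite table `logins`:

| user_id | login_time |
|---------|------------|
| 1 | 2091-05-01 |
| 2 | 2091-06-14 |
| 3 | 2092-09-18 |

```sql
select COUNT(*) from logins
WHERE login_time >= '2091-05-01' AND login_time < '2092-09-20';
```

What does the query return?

3

Rows in [2091-05-01, 2092-09-20): 2091-05-01, 2091-06-14, 2092-09-18 → 3 rows.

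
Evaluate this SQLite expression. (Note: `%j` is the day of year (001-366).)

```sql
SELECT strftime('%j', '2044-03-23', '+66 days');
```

First apply '+66 days': 2044-03-23 → 2044-05-28.
Day-of-year for 2044-05-28: days since 2044-01-01 inclusive = 149, zero-padded to 149.

149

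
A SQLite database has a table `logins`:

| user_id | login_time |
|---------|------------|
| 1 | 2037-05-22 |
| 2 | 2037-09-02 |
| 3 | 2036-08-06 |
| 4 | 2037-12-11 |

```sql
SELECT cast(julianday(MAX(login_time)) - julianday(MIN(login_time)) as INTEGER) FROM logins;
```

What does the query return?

492

MIN = 2036-08-06, MAX = 2037-12-11.
25 days remain in August 2036 after the 6th (31 − 6).
Full months from September 2036 through November 2037 contribute their day counts.
Then 11 days into December 2037.
Total: 25 + 30 + 31 + 30 + 31 + 31 + 28 + 31 + 30 + 31 + 30 + 31 + 31 + 30 + 31 + 30 + 11 = 492.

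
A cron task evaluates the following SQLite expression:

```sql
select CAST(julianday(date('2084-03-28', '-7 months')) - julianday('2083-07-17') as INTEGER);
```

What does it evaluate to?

42

Adding -7 months to 2084-03-28 gives 2083-08-28.
14 days remain in July 2083 after the 17th (31 − 17).
Then 28 days into August 2083.
Total: 14 + 28 = 42.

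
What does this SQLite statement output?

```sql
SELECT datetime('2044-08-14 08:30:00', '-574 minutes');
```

2044-08-13 22:56:00

574 minutes = 9h 34m; -574 minutes from 2044-08-14 08:30:00 is 2044-08-13 22:56:00 (crosses midnight).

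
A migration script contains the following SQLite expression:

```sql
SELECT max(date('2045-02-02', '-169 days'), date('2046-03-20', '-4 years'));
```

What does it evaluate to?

2044-08-17

date('2045-02-02', '-169 days') → 2044-08-17.
date('2046-03-20', '-4 years') → 2042-03-20.
Later of the two is 2044-08-17.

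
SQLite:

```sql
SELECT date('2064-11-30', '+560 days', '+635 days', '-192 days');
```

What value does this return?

Applying '+560 days' to 2064-11-30: counting 560 days forward gives 2066-06-13.
Applying '+635 days' to 2066-06-13: counting 635 days forward gives 2068-03-09.
Applying '-192 days' to 2068-03-09: counting 192 days back gives 2067-08-30.

2067-08-30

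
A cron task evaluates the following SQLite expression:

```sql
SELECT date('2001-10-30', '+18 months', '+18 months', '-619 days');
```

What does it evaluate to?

2003-02-19

Adding +18 months to 2001-10-30 gives 2003-04-30.
Adding +18 months to 2003-04-30 gives 2004-10-30.
Applying '-619 days' to 2004-10-30: counting 619 days back gives 2003-02-19.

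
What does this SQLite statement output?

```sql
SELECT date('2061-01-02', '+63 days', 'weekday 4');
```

2061-03-10

Applying '+63 days' to 2061-01-02: counting 63 days forward gives 2061-03-06.
`weekday 4` advances to the next Thursday; 2061-03-06 is a Sunday, so it moves forward to 2061-03-10.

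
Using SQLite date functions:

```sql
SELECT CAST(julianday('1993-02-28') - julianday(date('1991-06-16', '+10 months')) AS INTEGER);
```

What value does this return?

Adding +10 months to 1991-06-16 gives 1992-04-16.
14 days remain in April 1992 after the 16th (30 − 16).
Full months from May 1992 through January 1993 contribute their day counts.
Then 28 days into February 1993.
Total: 14 + 31 + 30 + 31 + 31 + 30 + 31 + 30 + 31 + 31 + 28 = 318.

318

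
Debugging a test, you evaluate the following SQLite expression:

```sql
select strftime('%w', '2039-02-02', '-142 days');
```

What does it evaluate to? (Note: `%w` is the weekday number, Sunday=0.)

First apply '-142 days': 2039-02-02 → 2038-09-13.
2038-09-13 is a Monday; with Sunday=0 that is 1.

1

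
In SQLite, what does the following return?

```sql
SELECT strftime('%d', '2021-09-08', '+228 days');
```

First apply '+228 days': 2021-09-08 → 2022-04-24.
`%d` extracts the 2-digit day of month: 24.

24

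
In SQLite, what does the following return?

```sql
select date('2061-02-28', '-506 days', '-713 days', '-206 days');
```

2057-04-05

Applying '-506 days' to 2061-02-28: counting 506 days back gives 2059-10-11.
Applying '-713 days' to 2059-10-11: counting 713 days back gives 2057-10-28.
Applying '-206 days' to 2057-10-28: counting 206 days back gives 2057-04-05.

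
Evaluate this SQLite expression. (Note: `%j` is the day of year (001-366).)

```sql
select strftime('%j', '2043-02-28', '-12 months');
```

059

First apply '-12 months': 2043-02-28 → 2042-02-28.
Day-of-year for 2042-02-28: days since 2042-01-01 inclusive = 59, zero-padded to 059.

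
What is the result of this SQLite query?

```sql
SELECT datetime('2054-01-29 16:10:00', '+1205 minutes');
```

1205 minutes = 20h 5m; +1205 minutes from 2054-01-29 16:10:00 is 2054-01-30 12:15:00 (crosses midnight).

2054-01-30 12:15:00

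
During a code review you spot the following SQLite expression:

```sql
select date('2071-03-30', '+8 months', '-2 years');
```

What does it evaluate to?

Adding +8 months to 2071-03-30 gives 2071-11-30.
Adding -2 years to 2071-11-30 gives 2069-11-30.

2069-11-30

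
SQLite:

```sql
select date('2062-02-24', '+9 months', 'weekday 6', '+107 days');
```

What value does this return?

Adding +9 months to 2062-02-24 gives 2062-11-24.
`weekday 6` advances to the next Saturday; 2062-11-24 is a Friday, so it moves forward to 2062-11-25.
Applying '+107 days' to 2062-11-25: counting 107 days forward gives 2063-03-12.

2063-03-12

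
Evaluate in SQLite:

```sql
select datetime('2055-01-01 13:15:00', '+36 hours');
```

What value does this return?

2055-01-03 01:15:00

+36 hours from 2055-01-01 13:15:00 is 2055-01-03 01:15:00 (crosses midnight).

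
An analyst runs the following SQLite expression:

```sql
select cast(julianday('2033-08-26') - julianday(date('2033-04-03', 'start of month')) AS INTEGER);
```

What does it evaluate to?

`start of month` rewinds 2033-04-03 to 2033-04-01.
29 days remain in April 2033 after the 1st (30 − 1).
May 2033: 31 days.
June 2033: 30 days.
July 2033: 31 days.
Then 26 days into August 2033.
Total: 29 + 31 + 30 + 31 + 26 = 147.

147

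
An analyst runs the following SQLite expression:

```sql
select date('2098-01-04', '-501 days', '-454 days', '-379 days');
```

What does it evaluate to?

2094-05-11

Applying '-501 days' to 2098-01-04: counting 501 days back gives 2096-08-21.
Applying '-454 days' to 2096-08-21: counting 454 days back gives 2095-05-25.
Applying '-379 days' to 2095-05-25: counting 379 days back gives 2094-05-11.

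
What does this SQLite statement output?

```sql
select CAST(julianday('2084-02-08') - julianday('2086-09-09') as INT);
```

21 days remain in February 2084 after the 8th (29 − 8).
Full months from March 2084 through August 2086 contribute their day counts.
Then 9 days into September 2086.
Total: 21 + 31 + 30 + 31 + 30 + 31 + 31 + 30 + 31 + 30 + 31 + 31 + 28 + 31 + 30 + 31 + 30 + 31 + 31 + 30 + 31 + 30 + 31 + 31 + 28 + 31 + 30 + 31 + 30 + 31 + 31 + 9 = 944.
The subtraction is earlier − later, so the result is −944 → -944.

-944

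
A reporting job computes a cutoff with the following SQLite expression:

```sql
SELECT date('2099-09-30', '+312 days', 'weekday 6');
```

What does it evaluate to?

2100-08-14

Applying '+312 days' to 2099-09-30: counting 312 days forward gives 2100-08-08.
`weekday 6` advances to the next Saturday; 2100-08-08 is a Sunday, so it moves forward to 2100-08-14.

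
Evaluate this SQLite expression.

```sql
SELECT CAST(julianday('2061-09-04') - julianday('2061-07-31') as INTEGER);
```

35

0 days remain in July 2061 after the 31st (31 − 31).
August 2061: 31 days.
Then 4 days into September 2061.
Total: 0 + 31 + 4 = 35.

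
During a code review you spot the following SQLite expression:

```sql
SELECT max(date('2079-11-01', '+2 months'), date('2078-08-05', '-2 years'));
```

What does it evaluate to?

2080-01-01

date('2079-11-01', '+2 months') → 2080-01-01.
date('2078-08-05', '-2 years') → 2076-08-05.
Later of the two is 2080-01-01.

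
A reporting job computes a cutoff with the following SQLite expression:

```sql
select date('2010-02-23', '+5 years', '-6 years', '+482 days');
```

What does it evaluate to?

2010-06-20

Adding +5 years to 2010-02-23 gives 2015-02-23.
Adding -6 years to 2015-02-23 gives 2009-02-23.
Applying '+482 days' to 2009-02-23: counting 482 days forward gives 2010-06-20.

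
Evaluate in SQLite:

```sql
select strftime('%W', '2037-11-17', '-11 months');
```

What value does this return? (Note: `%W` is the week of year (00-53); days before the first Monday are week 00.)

First apply '-11 months': 2037-11-17 → 2036-12-17.
2036-12-17 is a Wednesday. SQLite's %W counts Mondays since the year started; the result is 50.

50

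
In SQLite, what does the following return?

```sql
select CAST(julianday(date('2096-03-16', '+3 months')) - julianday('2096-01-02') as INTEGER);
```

166

Adding +3 months to 2096-03-16 gives 2096-06-16.
29 days remain in January 2096 after the 2nd (31 − 2).
February 2096: 29 days (leap year).
March 2096: 31 days.
April 2096: 30 days.
May 2096: 31 days.
Then 16 days into June 2096.
Total: 29 + 29 + 31 + 30 + 31 + 16 = 166.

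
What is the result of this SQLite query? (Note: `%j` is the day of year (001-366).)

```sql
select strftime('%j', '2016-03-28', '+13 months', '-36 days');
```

082

First apply '+13 months', '-36 days': 2016-03-28 → 2017-03-23.
Day-of-year for 2017-03-23: days since 2017-01-01 inclusive = 82, zero-padded to 082.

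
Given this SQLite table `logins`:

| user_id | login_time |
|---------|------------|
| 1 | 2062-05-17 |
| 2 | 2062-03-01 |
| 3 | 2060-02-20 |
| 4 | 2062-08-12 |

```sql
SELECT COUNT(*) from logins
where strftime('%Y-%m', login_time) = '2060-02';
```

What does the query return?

1

Rows with year-month 2060-02: 2060-02-20 → 1.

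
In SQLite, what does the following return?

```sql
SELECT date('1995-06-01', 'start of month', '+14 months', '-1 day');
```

`start of month` rewinds 1995-06-01 to 1995-06-01.
Adding +14 months to 1995-06-01 gives 1996-08-01.
Going back 1 day from 1996-08-01 reaches 1996-07-31 (last day of July, 31 days).

1996-07-31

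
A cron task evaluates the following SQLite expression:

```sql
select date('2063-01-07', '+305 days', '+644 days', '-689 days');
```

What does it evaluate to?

Applying '+305 days' to 2063-01-07: counting 305 days forward gives 2063-11-08.
Applying '+644 days' to 2063-11-08: counting 644 days forward gives 2065-08-13.
Applying '-689 days' to 2065-08-13: counting 689 days back gives 2063-09-24.

2063-09-24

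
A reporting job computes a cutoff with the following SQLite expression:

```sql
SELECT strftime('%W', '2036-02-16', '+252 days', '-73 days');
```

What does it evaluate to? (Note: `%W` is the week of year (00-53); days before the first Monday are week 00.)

First apply '+252 days', '-73 days': 2036-02-16 → 2036-08-13.
2036-08-13 is a Wednesday. SQLite's %W counts Mondays since the year started; the result is 32.

32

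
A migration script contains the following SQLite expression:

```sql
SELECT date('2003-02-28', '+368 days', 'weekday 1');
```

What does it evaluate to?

2004-03-08

Applying '+368 days' to 2003-02-28: counting 368 days forward gives 2004-03-02.
`weekday 1` advances to the next Monday; 2004-03-02 is a Tuesday, so it moves forward to 2004-03-08.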